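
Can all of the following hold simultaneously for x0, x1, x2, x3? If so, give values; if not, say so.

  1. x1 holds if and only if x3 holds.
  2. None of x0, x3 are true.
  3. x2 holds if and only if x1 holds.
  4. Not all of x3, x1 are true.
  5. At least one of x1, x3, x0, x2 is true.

UNSATISFIABLE

Case x0 = True:
  Constraint (2) is violated (x0=T) — contradiction.
Case x0 = False:
  (2) forces x3 = False.
  (1) with x3=F forces x1 = False.
  (3) with x1=F forces x2 = False.
  Constraint (5) is violated (x1=F, x3=F, x0=F, x2=F) — contradiction.
Both cases fail — unsatisfiable.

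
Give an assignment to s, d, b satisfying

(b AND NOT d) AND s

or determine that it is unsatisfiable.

s=T, d=F, b=T

  b AND NOT d = True
    NOT d = True
Both conjuncts True, so the formula holds.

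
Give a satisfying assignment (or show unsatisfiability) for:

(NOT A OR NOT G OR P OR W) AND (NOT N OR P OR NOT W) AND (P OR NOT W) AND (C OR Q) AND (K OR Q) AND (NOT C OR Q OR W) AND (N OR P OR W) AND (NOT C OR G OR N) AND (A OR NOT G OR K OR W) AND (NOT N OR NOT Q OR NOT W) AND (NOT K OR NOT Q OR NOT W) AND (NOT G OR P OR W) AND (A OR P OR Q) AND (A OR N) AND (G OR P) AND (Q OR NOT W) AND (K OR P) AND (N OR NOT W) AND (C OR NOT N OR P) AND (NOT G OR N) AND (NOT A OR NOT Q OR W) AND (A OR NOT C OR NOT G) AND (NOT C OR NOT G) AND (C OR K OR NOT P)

W: False; C: True; K: True; P: True; N: True; A: False; G: False; Q: True

Try W = True:
  (P OR NOT W) forces P = True.
  (Q OR NOT W) forces Q = True.
  (NOT N OR NOT Q OR NOT W) forces N = False.
  clause (N OR NOT W) is falsified — backtrack.
So W = False.
Set C = True.
  then (NOT C OR Q OR W) forces Q = True.
  then (NOT A OR NOT Q OR W) forces A = False.
  then (A OR NOT C OR NOT G) forces G = False.
  then (NOT C OR G OR N) forces N = True.
  then (G OR P) forces P = True.
Set K = True.
All clauses satisfied.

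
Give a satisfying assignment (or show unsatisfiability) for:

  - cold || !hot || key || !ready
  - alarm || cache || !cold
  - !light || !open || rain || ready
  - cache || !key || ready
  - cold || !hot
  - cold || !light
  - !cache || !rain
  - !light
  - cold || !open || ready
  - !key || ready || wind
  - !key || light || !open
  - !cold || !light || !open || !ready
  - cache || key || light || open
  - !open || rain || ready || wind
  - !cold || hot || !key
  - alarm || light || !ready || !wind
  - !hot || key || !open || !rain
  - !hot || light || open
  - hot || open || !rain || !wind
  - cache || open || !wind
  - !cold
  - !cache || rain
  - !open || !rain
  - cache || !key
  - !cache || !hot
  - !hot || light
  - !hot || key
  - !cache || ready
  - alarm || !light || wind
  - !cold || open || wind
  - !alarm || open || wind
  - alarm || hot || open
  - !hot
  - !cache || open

wind = True, alarm = True, light = False, cache = False, rain = False, open = True, key = False, ready = True, hot = False, cold = False

Unit clause (!light) forces light = False.
Unit clause (!cold) forces cold = False.
In (!hot || light) only !hot is left, so hot = False.
Set wind = True.
Try alarm = False:
  (alarm || light || !ready || !wind) forces ready = False.
  (cold || !open || ready) forces open = False.
  clause (alarm || hot || open) is falsified — backtrack.
So alarm = True.
Try cache = True:
  (!cache || !rain) forces rain = False.
  clause (!cache || rain) is falsified — backtrack.
So cache = False.
  then (cache || open || !wind) forces open = True.
  then (!open || !rain) forces rain = False.
  then (cache || !key) forces key = False.
  then (cold || !open || ready) forces ready = True.
All clauses satisfied.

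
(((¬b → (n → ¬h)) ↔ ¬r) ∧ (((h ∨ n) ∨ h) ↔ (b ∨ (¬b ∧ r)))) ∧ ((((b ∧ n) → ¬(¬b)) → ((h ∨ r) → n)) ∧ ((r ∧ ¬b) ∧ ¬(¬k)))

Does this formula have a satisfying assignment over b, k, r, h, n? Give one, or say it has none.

b=F; k=T; r=T; h=T; n=T

  ((¬b → (n → ¬h)) ↔ ¬r) ∧ (((h ∨ n) ∨ h) ↔ (b ∨ (¬b ∧ r))) = True
    (¬b → (n → ¬h)) ↔ ¬r = True
      ¬b → (n → ¬h) = False
        ¬b = True
        n → ¬h = False
          ¬h = False
      ¬r = False
    ((h ∨ n) ∨ h) ↔ (b ∨ (¬b ∧ r)) = True
      (h ∨ n) ∨ h = True
        h ∨ n = True
      b ∨ (¬b ∧ r) = True
        ¬b ∧ r = True
          ¬b = True
  (((b ∧ n) → ¬(¬b)) → ((h ∨ r) → n)) ∧ ((r ∧ ¬b) ∧ ¬(¬k)) = True
    ((b ∧ n) → ¬(¬b)) → ((h ∨ r) → n) = True
      (b ∧ n) → ¬(¬b) = True
        b ∧ n = False
        ¬(¬b) = False
          ¬b = True
      (h ∨ r) → n = True
        h ∨ r = True
    (r ∧ ¬b) ∧ ¬(¬k) = True
      r ∧ ¬b = True
        ¬b = True
      ¬(¬k) = True
        ¬k = False
Both conjuncts True, so the formula holds.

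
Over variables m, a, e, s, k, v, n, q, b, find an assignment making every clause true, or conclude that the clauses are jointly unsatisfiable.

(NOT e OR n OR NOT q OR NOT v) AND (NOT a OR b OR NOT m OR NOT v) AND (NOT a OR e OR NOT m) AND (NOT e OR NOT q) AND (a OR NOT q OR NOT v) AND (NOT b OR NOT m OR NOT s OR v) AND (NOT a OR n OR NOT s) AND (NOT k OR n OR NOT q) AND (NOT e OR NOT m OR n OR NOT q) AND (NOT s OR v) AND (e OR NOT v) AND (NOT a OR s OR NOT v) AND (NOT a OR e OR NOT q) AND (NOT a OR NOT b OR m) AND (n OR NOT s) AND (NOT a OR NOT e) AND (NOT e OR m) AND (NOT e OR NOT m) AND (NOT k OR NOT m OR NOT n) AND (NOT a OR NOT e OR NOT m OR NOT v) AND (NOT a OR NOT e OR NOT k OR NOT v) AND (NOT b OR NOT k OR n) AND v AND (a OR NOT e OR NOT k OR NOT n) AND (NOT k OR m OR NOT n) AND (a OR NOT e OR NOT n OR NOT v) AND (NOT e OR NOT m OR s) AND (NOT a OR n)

Case e = True:
  (NOT e OR NOT q) forces q = False.
  (NOT a OR NOT e) forces a = False.
  (NOT e OR m) forces m = True.
  Clause (NOT e OR NOT m) is falsified — contradiction.
Case e = False:
  (e OR NOT v) forces v = False.
  Clause (v) is falsified — contradiction.
Both cases fail, so the formula is unsatisfiable.

The formula is unsatisfiable.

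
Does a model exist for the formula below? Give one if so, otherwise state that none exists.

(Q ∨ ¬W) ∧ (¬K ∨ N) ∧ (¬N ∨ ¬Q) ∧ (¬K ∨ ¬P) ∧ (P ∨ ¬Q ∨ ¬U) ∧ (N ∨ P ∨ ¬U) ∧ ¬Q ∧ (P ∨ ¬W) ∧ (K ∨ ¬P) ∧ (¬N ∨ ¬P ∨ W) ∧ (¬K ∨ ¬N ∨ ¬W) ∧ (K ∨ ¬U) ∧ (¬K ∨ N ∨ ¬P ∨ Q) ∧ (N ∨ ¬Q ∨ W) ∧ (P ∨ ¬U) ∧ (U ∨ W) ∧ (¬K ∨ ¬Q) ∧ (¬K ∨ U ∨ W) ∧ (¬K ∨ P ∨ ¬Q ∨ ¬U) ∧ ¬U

UNSATISFIABLE

Case Q = True:
  Clause (¬Q) is falsified — contradiction.
Case Q = False:
  (Q ∨ ¬W) forces W = False.
  (U ∨ W) forces U = True.
  Clause (¬U) is falsified — contradiction.
Both cases fail, so the formula is unsatisfiable.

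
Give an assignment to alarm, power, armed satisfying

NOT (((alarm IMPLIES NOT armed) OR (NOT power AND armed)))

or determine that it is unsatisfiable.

alarm = True, power = True, armed = True

  NOT (((alarm IMPLIES NOT armed) OR (NOT power AND armed))) = True
    (alarm IMPLIES NOT armed) OR (NOT power AND armed) = False
      alarm IMPLIES NOT armed = False
        NOT armed = False
      NOT power AND armed = False
        NOT power = False
The formula evaluates to True.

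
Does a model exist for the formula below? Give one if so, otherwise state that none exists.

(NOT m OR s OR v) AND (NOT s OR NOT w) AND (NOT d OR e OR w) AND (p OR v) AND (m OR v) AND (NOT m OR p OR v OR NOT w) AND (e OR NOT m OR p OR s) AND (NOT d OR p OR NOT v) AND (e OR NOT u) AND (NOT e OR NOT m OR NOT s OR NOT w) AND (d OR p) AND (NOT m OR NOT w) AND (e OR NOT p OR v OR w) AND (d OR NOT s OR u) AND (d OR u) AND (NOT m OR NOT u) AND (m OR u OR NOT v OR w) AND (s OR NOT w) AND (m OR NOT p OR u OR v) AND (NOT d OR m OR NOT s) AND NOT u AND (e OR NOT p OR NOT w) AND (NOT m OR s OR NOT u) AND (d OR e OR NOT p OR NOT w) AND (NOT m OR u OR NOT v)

Unit clause (NOT u) forces u = False.
In (d OR u) only d is left, so d = True.
Set s = True.
  then (NOT s OR NOT w) forces w = False.
  then (NOT d OR e OR w) forces e = True.
  then (NOT d OR m OR NOT s) forces m = True.
  then (NOT m OR u OR NOT v) forces v = False.
  then (p OR v) forces p = True.
All clauses satisfied.

s: True; m: True; e: True; v: False; d: True; w: False; p: True; u: False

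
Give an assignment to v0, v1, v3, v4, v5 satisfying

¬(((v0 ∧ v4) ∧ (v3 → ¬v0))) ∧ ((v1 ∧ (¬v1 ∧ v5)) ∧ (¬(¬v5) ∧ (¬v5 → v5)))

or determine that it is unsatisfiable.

Case v1 = True: the conjunct ¬v1 is False.
Case v1 = False: the conjunct v1 is False.
Both cases fail — unsatisfiable.

UNSATISFIABLE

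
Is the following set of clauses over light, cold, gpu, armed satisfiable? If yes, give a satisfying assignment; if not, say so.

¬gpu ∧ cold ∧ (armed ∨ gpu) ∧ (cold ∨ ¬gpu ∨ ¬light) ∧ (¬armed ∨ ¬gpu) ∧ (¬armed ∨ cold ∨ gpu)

light = False; cold = True; gpu = False; armed = True

Unit clause (¬gpu) forces gpu = False.
Unit clause (cold) forces cold = True.
In (armed ∨ gpu) only armed is left, so armed = True.
Set light = False.
Check each clause:
  (¬gpu): ¬gpu holds.
  (cold): cold holds.
  (armed ∨ gpu): armed holds.
  (cold ∨ ¬gpu ∨ ¬light): cold holds.
  (¬armed ∨ ¬gpu): ¬gpu holds.
  (¬armed ∨ cold ∨ gpu): cold holds.
All clauses satisfied.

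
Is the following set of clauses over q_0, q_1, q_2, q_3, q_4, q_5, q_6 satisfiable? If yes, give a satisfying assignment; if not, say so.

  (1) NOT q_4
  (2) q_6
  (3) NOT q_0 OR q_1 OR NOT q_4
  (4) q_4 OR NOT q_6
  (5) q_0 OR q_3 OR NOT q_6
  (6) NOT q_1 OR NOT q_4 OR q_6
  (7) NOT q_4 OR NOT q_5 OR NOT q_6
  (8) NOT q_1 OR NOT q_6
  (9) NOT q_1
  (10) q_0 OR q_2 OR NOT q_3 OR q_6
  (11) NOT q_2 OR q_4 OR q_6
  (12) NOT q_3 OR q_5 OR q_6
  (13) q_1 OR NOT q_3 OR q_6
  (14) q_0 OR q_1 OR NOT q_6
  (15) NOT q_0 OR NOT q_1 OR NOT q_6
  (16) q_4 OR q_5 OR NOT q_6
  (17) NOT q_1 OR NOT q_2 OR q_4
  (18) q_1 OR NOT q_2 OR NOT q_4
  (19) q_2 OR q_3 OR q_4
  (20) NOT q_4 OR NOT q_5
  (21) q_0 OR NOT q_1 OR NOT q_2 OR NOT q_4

No satisfying assignment exists.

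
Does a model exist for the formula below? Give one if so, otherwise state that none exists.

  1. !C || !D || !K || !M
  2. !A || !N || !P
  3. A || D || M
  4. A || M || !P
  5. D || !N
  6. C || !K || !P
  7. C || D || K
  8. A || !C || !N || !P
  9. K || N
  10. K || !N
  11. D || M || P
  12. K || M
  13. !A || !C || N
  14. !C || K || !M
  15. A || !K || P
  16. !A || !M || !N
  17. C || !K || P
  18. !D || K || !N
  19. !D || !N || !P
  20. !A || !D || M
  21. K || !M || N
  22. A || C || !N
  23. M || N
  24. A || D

No satisfying assignment exists.

Case N = True:
  (D || !N) forces D = True.
  (K || !N) forces K = True.
  (!D || !N || !P) forces P = False.
  (A || !K || P) forces A = True.
  (!A || !M || !N) forces M = False.
  Clause (!A || !D || M) is falsified — contradiction.
Case N = False:
  (K || N) forces K = True.
  (M || N) forces M = True.
  If C = True:
    (!C || !D || !K || !M) forces D = False.
    (!A || !C || N) forces A = False.
    clause (A || D) is falsified.
  If C = False:
    (C || !K || !P) forces P = False.
    clause (C || !K || P) is falsified.
  Every sub-case reaches a contradiction.
Both cases fail, so the formula is unsatisfiable.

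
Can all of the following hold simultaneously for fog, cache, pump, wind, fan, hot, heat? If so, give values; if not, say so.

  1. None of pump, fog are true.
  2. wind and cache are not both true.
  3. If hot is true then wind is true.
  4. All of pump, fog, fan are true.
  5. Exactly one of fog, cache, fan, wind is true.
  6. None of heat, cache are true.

Case fog = True:
  Constraint (1) is violated (fog=T) — contradiction.
Case fog = False:
  Constraint (4) is violated (fog=F) — contradiction.
Both cases fail — unsatisfiable.

Unsatisfiable — no assignment works.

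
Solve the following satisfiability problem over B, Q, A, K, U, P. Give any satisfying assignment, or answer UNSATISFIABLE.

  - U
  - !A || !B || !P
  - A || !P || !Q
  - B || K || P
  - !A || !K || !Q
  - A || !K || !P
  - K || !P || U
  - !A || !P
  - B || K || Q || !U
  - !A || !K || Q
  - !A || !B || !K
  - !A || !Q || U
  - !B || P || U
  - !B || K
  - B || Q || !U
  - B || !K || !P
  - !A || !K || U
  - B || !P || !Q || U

Unit clause (U) forces U = True.
Set B = False.
  then (B || Q || !U) forces Q = True.
Try A = True:
  (!A || !K || !Q) forces K = False.
  (B || K || P) forces P = True.
  clause (!A || !P) is falsified — backtrack.
So A = False.
  then (A || !P || !Q) forces P = False.
  then (B || K || P) forces K = True.
All clauses satisfied.

B=F, Q=T, A=F, K=T, U=T, P=F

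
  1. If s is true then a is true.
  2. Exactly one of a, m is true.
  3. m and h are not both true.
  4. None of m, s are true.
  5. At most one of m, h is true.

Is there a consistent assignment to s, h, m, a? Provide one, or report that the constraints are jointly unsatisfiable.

s=F; h=F; m=F; a=T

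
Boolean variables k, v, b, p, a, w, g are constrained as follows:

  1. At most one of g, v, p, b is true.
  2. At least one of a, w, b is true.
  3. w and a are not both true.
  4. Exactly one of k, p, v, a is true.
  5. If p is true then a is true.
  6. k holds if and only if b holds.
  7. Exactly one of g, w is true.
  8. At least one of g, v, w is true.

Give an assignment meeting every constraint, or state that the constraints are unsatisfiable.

k: False, v: False, b: False, p: False, a: True, w: False, g: True

  (1) {g, v, p, b}: 1 true — at most one ✓
  (2) {a, w, b}: 1 true — at least one ✓
  (3) w=F, a=T — not both ✓
  (4) {k, p, v, a}: 1 true — exactly one ✓
  (5) p=F ⇒ a: vacuous ✓
  (6) k=F, b=F — same ✓
  (7) {g, w}: 1 true — exactly one ✓
  (8) {g, v, w}: 1 true — at least one ✓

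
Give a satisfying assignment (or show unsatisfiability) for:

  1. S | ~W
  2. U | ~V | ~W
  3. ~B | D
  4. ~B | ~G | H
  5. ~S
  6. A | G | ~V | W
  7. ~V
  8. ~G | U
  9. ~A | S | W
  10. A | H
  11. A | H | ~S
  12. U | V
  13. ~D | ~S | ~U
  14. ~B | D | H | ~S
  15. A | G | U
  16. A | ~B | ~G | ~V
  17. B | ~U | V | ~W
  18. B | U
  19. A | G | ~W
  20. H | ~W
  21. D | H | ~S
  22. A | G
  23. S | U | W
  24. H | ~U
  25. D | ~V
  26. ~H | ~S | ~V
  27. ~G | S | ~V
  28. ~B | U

D=F, G=T, V=F, A=F, B=F, S=F, W=F, U=T, H=T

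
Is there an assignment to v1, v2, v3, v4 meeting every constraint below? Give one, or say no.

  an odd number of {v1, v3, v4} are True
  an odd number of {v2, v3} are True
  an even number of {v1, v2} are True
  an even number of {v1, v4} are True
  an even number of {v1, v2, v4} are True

v1 = False, v2 = False, v3 = True, v4 = False

{v1, v3, v4}: 1 true → odd ✓
{v2, v3}: 1 true → odd ✓
{v1, v2}: 0 true → even ✓
{v1, v4}: 0 true → even ✓
{v1, v2, v4}: 0 true → even ✓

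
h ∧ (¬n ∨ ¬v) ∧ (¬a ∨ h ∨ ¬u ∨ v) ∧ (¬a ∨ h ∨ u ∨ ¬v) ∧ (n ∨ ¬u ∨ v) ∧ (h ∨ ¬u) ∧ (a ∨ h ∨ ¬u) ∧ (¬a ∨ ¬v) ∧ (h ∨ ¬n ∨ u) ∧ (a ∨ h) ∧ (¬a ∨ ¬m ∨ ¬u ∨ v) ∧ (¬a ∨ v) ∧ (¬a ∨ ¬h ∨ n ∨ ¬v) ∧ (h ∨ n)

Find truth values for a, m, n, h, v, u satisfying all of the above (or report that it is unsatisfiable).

a=F, m=F, n=F, h=T, v=F, u=F

Unit clause (h) forces h = True.
Try a = True:
  (¬a ∨ ¬v) forces v = False.
  clause (¬a ∨ v) is falsified — backtrack.
So a = False.
Set m = False.
Set n = False.
Set v = False.
  then (n ∨ ¬u ∨ v) forces u = False.
All clauses satisfied.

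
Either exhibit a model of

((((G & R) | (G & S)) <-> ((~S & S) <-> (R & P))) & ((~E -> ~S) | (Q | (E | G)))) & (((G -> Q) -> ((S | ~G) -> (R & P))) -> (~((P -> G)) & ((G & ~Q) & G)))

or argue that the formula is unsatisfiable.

P = False, R = False, Q = True, G = True, S = True, E = True

  (((G & R) | (G & S)) <-> ((~S & S) <-> (R & P))) & ((~E -> ~S) | (Q | (E | G))) = True
    ((G & R) | (G & S)) <-> ((~S & S) <-> (R & P)) = True
      (G & R) | (G & S) = True
        G & R = False
        G & S = True
      (~S & S) <-> (R & P) = True
        ~S & S = False
          ~S = False
        R & P = False
    (~E -> ~S) | (Q | (E | G)) = True
      ~E -> ~S = True
        ~E = False
        ~S = False
      Q | (E | G) = True
        E | G = True
  ((G -> Q) -> ((S | ~G) -> (R & P))) -> (~((P -> G)) & ((G & ~Q) & G)) = True
    (G -> Q) -> ((S | ~G) -> (R & P)) = False
      G -> Q = True
      (S | ~G) -> (R & P) = False
        S | ~G = True
          ~G = False
        R & P = False
    ~((P -> G)) & ((G & ~Q) & G) = False
      ~((P -> G)) = False
        P -> G = True
      (G & ~Q) & G = False
        G & ~Q = False
          ~Q = False
Both conjuncts True, so the formula holds.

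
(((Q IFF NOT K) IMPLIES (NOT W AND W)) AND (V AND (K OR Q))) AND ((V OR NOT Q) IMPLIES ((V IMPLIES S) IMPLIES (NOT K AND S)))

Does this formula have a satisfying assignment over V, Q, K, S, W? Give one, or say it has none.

V = True, Q = True, K = True, S = False, W = True

  ((Q IFF NOT K) IMPLIES (NOT W AND W)) AND (V AND (K OR Q)) = True
    (Q IFF NOT K) IMPLIES (NOT W AND W) = True
      Q IFF NOT K = False
        NOT K = False
      NOT W AND W = False
        NOT W = False
    V AND (K OR Q) = True
      K OR Q = True
  (V OR NOT Q) IMPLIES ((V IMPLIES S) IMPLIES (NOT K AND S)) = True
    V OR NOT Q = True
      NOT Q = False
    (V IMPLIES S) IMPLIES (NOT K AND S) = True
      V IMPLIES S = False
      NOT K AND S = False
        NOT K = False
Both conjuncts True, so the formula holds.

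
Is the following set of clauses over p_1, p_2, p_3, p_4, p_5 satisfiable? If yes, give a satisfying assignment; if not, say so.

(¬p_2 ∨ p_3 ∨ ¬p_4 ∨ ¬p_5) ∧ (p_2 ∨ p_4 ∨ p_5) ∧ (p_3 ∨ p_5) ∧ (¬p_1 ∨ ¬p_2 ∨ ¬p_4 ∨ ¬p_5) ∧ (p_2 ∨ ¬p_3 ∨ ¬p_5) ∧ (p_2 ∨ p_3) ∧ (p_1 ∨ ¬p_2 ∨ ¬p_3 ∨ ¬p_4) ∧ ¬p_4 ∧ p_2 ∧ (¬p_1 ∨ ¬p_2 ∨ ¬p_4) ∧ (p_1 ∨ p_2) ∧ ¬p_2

Case p_2 = True:
  Clause (¬p_2) is falsified — contradiction.
Case p_2 = False:
  Clause (p_2) is falsified — contradiction.
Both cases fail, so the formula is unsatisfiable.

Unsatisfiable — no assignment works.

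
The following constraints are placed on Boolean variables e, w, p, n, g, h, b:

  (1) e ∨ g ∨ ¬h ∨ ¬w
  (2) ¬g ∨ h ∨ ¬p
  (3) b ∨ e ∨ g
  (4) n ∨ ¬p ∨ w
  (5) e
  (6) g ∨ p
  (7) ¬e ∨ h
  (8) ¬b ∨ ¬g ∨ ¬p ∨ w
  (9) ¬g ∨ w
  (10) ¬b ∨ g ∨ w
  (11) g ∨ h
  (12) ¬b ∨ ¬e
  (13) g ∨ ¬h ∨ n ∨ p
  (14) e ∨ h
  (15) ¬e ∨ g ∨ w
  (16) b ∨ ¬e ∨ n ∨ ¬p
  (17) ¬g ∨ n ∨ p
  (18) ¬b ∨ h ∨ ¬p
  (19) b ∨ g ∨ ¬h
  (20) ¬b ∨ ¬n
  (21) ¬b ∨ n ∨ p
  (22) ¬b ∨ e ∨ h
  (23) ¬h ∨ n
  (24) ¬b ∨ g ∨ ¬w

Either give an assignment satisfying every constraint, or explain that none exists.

Unit clause (e) forces e = True.
In (¬e ∨ h) only h is left, so h = True.
In (¬b ∨ ¬e) only ¬b is left, so b = False.
In (b ∨ g ∨ ¬h) only g is left, so g = True.
In (¬h ∨ n) only n is left, so n = True.
In (¬g ∨ w) only w is left, so w = True.
Set p = False.
All clauses satisfied.

e=T, w=T, p=F, n=T, g=T, h=T, b=F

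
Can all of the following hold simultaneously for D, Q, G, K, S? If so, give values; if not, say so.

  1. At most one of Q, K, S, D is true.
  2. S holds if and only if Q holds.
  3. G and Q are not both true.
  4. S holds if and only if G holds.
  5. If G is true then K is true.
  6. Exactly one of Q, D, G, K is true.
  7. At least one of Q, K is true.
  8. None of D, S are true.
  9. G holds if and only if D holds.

D = False, Q = False, G = False, K = True, S = False

  (1) {Q, K, S, D}: 1 true — at most one ✓
  (2) S=F, Q=F — same ✓
  (3) G=F, Q=F — not both ✓
  (4) S=F, G=F — same ✓
  (5) G=F ⇒ K: vacuous ✓
  (6) {Q, D, G, K}: 1 true — exactly one ✓
  (7) {Q, K}: 1 true — at least one ✓
  (8) {D, S}: 0 true — none ✓
  (9) G=F, D=F — same ✓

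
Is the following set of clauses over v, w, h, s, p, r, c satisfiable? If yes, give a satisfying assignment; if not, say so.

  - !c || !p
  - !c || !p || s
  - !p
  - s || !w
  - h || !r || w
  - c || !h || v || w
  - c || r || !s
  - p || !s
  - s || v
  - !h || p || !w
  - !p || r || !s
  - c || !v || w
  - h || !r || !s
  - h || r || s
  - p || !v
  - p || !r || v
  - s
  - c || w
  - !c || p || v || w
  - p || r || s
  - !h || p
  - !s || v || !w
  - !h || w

Case s = True:
  (!p) forces p = False.
  Clause (p || !s) is falsified — contradiction.
Case s = False:
  Clause (s) is falsified — contradiction.
Both cases fail, so the formula is unsatisfiable.

UNSATISFIABLE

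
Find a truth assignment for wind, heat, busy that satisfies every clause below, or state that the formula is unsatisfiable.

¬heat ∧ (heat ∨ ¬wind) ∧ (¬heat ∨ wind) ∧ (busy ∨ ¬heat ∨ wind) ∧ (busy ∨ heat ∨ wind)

Unit clause (¬heat) forces heat = False.
In (heat ∨ ¬wind) only ¬wind is left, so wind = False.
In (busy ∨ heat ∨ wind) only busy is left, so busy = True.
Check each clause:
  (¬heat): ¬heat holds.
  (heat ∨ ¬wind): ¬wind holds.
  (¬heat ∨ wind): ¬heat holds.
  (busy ∨ ¬heat ∨ wind): busy holds.
  (busy ∨ heat ∨ wind): busy holds.
All clauses satisfied.

wind: False, heat: False, busy: True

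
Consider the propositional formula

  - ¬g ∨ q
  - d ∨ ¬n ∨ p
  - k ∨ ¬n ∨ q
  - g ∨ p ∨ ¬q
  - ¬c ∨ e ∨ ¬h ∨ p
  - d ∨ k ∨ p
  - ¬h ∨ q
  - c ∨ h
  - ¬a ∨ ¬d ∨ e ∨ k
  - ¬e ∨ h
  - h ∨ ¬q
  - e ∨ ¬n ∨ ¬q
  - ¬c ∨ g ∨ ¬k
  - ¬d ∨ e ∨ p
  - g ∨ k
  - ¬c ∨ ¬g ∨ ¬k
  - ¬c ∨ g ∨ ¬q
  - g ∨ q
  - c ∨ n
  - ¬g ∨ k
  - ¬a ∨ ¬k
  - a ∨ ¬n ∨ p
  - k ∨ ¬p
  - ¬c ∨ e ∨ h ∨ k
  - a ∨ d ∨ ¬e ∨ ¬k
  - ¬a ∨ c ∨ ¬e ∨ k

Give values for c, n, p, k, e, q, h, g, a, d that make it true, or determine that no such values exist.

c: False; n: True; p: True; k: True; e: True; q: True; h: True; g: True; a: False; d: True

Set c = False.
  then (c ∨ h) forces h = True.
  then (c ∨ n) forces n = True.
  then (¬h ∨ q) forces q = True.
  then (e ∨ ¬n ∨ ¬q) forces e = True.
Try p = False:
  (d ∨ ¬n ∨ p) forces d = True.
  (g ∨ p ∨ ¬q) forces g = True.
  (¬g ∨ k) forces k = True.
  (¬a ∨ ¬k) forces a = False.
  clause (a ∨ ¬n ∨ p) is falsified — backtrack.
So p = True.
  then (k ∨ ¬p) forces k = True.
  then (¬a ∨ ¬k) forces a = False.
  then (a ∨ d ∨ ¬e ∨ ¬k) forces d = True.
Set g = True.
All clauses satisfied.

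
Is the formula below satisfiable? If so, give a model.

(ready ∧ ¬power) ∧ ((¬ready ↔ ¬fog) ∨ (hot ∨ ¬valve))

ready=T, power=F, fog=F, hot=T, valve=F

  ready ∧ ¬power = True
    ¬power = True
  (¬ready ↔ ¬fog) ∨ (hot ∨ ¬valve) = True
    ¬ready ↔ ¬fog = False
      ¬ready = False
      ¬fog = True
    hot ∨ ¬valve = True
      ¬valve = True
Both conjuncts True, so the formula holds.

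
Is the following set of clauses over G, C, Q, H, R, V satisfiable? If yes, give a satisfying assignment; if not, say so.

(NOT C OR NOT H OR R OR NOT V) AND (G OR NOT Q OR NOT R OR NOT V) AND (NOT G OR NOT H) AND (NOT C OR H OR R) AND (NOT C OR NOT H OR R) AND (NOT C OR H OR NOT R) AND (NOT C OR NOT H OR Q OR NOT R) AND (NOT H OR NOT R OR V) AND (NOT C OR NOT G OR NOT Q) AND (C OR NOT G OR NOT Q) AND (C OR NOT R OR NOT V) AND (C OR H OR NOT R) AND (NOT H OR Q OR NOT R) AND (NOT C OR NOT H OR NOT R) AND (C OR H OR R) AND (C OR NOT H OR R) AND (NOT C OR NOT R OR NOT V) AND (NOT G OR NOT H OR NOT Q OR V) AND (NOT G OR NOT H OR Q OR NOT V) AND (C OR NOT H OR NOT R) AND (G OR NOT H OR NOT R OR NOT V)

Case H = True:
  (NOT G OR NOT H) forces G = False.
  If R = True:
    (NOT H OR NOT R OR V) forces V = True.
    clause (G OR NOT H OR NOT R OR NOT V) is falsified.
  If R = False:
    (NOT C OR NOT H OR R) forces C = False.
    clause (C OR NOT H OR R) is falsified.
  Every sub-case reaches a contradiction.
Case H = False:
  If C = True:
    (NOT C OR H OR R) forces R = True.
    clause (NOT C OR H OR NOT R) is falsified.
  If C = False:
    (C OR H OR NOT R) forces R = False.
    clause (C OR H OR R) is falsified.
  Every sub-case reaches a contradiction.
Both cases fail, so the formula is unsatisfiable.

The formula is unsatisfiable.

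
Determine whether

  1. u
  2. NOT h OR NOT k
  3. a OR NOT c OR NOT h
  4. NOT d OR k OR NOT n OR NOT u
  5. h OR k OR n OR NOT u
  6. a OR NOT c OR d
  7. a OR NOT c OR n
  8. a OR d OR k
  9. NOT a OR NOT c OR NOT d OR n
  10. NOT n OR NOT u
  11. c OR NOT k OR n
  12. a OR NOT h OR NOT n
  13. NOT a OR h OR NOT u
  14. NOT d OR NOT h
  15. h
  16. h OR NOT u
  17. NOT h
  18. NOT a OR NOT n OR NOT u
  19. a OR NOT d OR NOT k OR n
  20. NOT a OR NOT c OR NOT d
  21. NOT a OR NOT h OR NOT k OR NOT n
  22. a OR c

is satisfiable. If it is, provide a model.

Case h = True:
  Clause (NOT h) is falsified — contradiction.
Case h = False:
  Clause (h) is falsified — contradiction.
Both cases fail, so the formula is unsatisfiable.

Unsatisfiable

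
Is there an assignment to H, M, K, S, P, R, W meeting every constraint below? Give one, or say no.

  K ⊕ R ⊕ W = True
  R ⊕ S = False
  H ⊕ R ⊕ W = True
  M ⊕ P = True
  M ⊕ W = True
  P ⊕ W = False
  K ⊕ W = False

H=T, M=F, K=T, S=T, P=T, R=T, W=T

K ⊕ R ⊕ W = T ⊕ T ⊕ T = True ✓
R ⊕ S = T ⊕ T = False ✓
H ⊕ R ⊕ W = T ⊕ T ⊕ T = True ✓
M ⊕ P = F ⊕ T = True ✓
M ⊕ W = F ⊕ T = True ✓
P ⊕ W = T ⊕ T = False ✓
K ⊕ W = T ⊕ T = False ✓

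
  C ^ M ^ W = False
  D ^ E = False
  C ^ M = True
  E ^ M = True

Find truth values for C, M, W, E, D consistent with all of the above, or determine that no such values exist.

C: True, M: False, W: True, E: True, D: True

C ^ M ^ W = T ^ F ^ T = False ✓
D ^ E = T ^ T = False ✓
C ^ M = T ^ F = True ✓
E ^ M = T ^ F = True ✓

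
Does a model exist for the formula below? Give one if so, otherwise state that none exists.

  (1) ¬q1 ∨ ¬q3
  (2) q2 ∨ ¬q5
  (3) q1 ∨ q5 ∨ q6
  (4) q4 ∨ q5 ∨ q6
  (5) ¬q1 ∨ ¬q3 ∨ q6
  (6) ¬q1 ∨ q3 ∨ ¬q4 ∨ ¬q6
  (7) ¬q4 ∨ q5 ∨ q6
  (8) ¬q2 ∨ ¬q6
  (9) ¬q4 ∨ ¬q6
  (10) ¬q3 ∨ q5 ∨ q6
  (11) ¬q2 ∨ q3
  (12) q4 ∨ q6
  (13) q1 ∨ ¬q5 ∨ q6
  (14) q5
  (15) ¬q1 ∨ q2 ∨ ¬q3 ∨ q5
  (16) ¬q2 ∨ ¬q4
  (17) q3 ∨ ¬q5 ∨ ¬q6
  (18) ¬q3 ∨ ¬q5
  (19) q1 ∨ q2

Case q5 = True:
  (q2 ∨ ¬q5) forces q2 = True.
  (¬q2 ∨ ¬q6) forces q6 = False.
  (¬q2 ∨ q3) forces q3 = True.
  Clause (¬q3 ∨ ¬q5) is falsified — contradiction.
Case q5 = False:
  Clause (q5) is falsified — contradiction.
Both cases fail, so the formula is unsatisfiable.

Unsatisfiable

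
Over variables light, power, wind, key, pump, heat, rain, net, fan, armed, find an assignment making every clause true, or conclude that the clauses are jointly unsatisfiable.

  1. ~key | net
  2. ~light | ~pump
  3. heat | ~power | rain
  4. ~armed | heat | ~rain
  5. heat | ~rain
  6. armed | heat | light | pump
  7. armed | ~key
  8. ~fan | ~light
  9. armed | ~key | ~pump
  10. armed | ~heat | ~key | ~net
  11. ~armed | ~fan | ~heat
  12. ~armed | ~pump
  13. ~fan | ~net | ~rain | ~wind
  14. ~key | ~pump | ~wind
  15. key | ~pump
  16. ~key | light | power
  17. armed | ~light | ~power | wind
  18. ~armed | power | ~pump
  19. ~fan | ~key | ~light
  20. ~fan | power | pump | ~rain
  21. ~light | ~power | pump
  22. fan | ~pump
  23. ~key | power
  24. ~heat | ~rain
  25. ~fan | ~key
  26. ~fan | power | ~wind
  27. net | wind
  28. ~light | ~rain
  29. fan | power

Try light = True:
  (~light | ~pump) forces pump = False.
  (~fan | ~light) forces fan = False.
  (~light | ~power | pump) forces power = False.
  clause (fan | power) is falsified — backtrack.
So light = False.
Set power = True.
Set wind = True.
Set key = False.
  then (key | ~pump) forces pump = False.
Set heat = True.
  then (~heat | ~rain) forces rain = False.
Set net = True.
Set fan = False.
Set armed = True.
All clauses satisfied.

light = False, power = True, wind = True, key = False, pump = False, heat = True, rain = False, net = True, fan = False, armed = True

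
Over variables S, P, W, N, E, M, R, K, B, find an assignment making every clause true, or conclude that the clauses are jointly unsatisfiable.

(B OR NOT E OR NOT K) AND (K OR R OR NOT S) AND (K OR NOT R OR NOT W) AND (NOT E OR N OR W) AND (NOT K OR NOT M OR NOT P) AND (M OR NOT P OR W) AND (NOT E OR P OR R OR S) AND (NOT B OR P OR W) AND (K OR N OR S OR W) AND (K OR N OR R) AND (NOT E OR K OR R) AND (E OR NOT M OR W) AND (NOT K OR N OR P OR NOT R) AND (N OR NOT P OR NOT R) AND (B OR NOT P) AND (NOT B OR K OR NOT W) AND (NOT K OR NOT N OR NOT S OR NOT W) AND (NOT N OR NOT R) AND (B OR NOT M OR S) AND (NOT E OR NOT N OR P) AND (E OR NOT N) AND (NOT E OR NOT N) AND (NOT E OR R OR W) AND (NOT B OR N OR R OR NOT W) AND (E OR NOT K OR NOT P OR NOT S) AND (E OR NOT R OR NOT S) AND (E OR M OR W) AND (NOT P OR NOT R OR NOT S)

S = True, P = False, W = True, N = False, E = False, M = True, R = False, K = True, B = False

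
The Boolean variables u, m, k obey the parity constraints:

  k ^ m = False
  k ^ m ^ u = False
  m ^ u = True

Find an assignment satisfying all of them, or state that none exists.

u = False; m = True; k = True

k ^ m = T ^ T = False ✓
k ^ m ^ u = T ^ T ^ F = False ✓
m ^ u = T ^ F = True ✓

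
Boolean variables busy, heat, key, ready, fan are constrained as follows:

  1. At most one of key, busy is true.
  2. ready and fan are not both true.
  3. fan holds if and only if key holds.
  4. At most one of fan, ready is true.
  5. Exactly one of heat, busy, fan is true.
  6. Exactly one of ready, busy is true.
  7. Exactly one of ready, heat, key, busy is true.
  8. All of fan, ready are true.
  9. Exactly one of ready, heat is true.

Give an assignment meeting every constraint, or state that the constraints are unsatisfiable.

Case ready = True:
  (2) with ready=T forces fan = False.
  Constraint (8) is violated (fan=F) — contradiction.
Case ready = False:
  Constraint (8) is violated (ready=F) — contradiction.
Both cases fail — unsatisfiable.

The formula is unsatisfiable.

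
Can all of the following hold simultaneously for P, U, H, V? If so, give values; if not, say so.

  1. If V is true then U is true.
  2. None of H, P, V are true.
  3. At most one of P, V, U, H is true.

P = False, U = True, H = False, V = False

  (1) V=F ⇒ U: vacuous ✓
  (2) {H, P, V}: 0 true — none ✓
  (3) {P, V, U, H}: 1 true — at most one ✓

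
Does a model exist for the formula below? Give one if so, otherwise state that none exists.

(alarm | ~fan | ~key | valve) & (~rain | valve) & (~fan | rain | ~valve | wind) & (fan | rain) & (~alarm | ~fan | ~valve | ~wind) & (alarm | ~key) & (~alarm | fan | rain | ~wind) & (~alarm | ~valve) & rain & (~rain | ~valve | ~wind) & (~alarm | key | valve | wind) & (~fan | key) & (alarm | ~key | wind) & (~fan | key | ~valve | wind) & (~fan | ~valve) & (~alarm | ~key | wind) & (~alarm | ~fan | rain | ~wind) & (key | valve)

wind=F, alarm=F, valve=T, fan=F, key=F, rain=T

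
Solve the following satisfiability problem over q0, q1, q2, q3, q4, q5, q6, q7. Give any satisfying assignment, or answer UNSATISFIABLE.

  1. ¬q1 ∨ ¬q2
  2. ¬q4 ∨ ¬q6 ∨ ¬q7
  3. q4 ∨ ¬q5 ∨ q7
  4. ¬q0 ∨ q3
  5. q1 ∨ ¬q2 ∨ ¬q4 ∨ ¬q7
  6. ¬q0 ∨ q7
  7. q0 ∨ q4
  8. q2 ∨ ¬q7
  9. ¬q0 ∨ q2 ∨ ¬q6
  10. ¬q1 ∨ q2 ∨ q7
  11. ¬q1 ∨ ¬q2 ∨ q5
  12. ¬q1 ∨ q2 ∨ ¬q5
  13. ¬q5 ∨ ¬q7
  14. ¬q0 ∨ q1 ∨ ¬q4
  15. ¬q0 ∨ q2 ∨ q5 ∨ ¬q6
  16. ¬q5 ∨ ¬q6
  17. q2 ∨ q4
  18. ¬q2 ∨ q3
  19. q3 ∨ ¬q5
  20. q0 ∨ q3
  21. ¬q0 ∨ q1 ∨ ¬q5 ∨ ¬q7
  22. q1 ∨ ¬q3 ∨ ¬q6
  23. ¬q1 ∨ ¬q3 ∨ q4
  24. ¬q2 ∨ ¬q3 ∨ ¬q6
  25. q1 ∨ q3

q0 = False; q1 = False; q2 = True; q3 = True; q4 = True; q5 = False; q6 = False; q7 = False

Set q0 = False.
  then (q0 ∨ q4) forces q4 = True.
  then (q0 ∨ q3) forces q3 = True.
Set q1 = False.
  then (q1 ∨ ¬q3 ∨ ¬q6) forces q6 = False.
Set q2 = True.
  then (q1 ∨ ¬q2 ∨ ¬q4 ∨ ¬q7) forces q7 = False.
Set q5 = False.
All clauses satisfied.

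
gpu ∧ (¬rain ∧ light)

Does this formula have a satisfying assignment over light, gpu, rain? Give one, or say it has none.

light = True, gpu = True, rain = False

  ¬rain ∧ light = True
    ¬rain = True
Both conjuncts True, so the formula holds.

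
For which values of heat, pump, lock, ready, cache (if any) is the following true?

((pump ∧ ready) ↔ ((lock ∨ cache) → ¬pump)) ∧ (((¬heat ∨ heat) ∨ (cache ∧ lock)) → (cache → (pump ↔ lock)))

heat=T, pump=T, lock=F, ready=T, cache=F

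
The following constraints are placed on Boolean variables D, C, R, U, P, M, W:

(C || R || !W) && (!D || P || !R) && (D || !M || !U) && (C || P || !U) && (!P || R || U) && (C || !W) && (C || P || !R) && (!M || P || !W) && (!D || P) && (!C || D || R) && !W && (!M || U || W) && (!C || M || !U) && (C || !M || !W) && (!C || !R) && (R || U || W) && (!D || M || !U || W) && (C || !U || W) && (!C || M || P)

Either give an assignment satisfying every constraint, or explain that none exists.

D: False; C: False; R: True; U: False; P: True; M: False; W: False

Unit clause (!W) forces W = False.
Set D = False.
Set C = False.
  then (C || !U || W) forces U = False.
  then (!M || U || W) forces M = False.
  then (R || U || W) forces R = True.
  then (C || P || !R) forces P = True.
All clauses satisfied.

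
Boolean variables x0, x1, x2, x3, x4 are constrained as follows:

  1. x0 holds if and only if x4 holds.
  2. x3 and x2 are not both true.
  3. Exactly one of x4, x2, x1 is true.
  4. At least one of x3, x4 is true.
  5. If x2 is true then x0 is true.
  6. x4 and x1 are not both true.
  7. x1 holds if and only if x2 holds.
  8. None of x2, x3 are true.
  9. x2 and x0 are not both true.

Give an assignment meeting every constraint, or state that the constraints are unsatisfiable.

x0 = True, x1 = False, x2 = False, x3 = False, x4 = True

  (1) x0=T, x4=T — same ✓
  (2) x3=F, x2=F — not both ✓
  (3) {x4, x2, x1}: 1 true — exactly one ✓
  (4) {x3, x4}: 1 true — at least one ✓
  (5) x2=F ⇒ x0: vacuous ✓
  (6) x4=T, x1=F — not both ✓
  (7) x1=F, x2=F — same ✓
  (8) {x2, x3}: 0 true — none ✓
  (9) x2=F, x0=T — not both ✓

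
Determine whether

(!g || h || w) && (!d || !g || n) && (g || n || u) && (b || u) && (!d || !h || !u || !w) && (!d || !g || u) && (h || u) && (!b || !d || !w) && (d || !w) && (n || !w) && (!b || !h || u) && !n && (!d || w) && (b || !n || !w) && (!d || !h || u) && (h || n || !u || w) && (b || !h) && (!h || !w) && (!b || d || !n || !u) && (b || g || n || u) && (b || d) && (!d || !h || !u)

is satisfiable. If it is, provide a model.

Unit clause (!n) forces n = False.
In (n || !w) only !w is left, so w = False.
In (!d || w) only !d is left, so d = False.
In (b || d) only b is left, so b = True.
Try h = False:
  (!g || h || w) forces g = False.
  (g || n || u) forces u = True.
  clause (h || n || !u || w) is falsified — backtrack.
So h = True.
  then (!b || !h || u) forces u = True.
Set g = False.
All clauses satisfied.

h=T, g=F, w=F, u=T, n=F, b=T, d=F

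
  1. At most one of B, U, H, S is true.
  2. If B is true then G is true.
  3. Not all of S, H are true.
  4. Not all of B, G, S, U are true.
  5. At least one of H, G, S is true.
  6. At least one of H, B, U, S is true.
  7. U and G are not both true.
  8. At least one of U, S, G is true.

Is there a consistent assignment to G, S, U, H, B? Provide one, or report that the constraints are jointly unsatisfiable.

G=T, S=F, U=F, H=T, B=F

  (1) {B, U, H, S}: 1 true — at most one ✓
  (2) B=F ⇒ G: vacuous ✓
  (3) {S, H}: 1/2 true — not all ✓
  (4) {B, G, S, U}: 1/4 true — not all ✓
  (5) {H, G, S}: 2 true — at least one ✓
  (6) {H, B, U, S}: 1 true — at least one ✓
  (7) U=F, G=T — not both ✓
  (8) {U, S, G}: 1 true — at least one ✓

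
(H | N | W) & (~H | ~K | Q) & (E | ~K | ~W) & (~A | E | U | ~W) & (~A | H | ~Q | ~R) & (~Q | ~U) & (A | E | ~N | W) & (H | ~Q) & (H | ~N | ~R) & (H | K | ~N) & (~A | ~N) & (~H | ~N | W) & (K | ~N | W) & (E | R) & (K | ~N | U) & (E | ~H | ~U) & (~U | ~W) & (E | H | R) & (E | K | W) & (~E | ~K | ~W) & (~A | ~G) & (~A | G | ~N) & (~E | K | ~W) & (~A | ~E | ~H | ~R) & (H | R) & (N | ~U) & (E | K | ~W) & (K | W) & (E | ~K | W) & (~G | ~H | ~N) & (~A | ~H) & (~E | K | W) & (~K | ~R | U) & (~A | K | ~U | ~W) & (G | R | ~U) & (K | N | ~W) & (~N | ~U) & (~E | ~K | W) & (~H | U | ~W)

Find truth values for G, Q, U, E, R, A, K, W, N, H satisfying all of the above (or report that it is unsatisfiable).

UNSATISFIABLE

Case W = True:
  (~U | ~W) forces U = False.
  (~H | U | ~W) forces H = False.
  (H | ~Q) forces Q = False.
  (H | R) forces R = True.
  (H | ~N | ~R) forces N = False.
  (~K | ~R | U) forces K = False.
  Clause (K | N | ~W) is falsified — contradiction.
Case W = False:
  (K | W) forces K = True.
  (E | ~K | W) forces E = True.
  Clause (~E | ~K | W) is falsified — contradiction.
Both cases fail, so the formula is unsatisfiable.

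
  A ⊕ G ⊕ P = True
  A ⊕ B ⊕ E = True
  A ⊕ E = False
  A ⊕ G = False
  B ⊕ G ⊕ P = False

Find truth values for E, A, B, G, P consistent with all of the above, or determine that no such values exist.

E: False; A: False; B: True; G: False; P: True

A ⊕ G ⊕ P = F ⊕ F ⊕ T = True ✓
A ⊕ B ⊕ E = F ⊕ T ⊕ F = True ✓
A ⊕ E = F ⊕ F = False ✓
A ⊕ G = F ⊕ F = False ✓
B ⊕ G ⊕ P = T ⊕ F ⊕ T = False ✓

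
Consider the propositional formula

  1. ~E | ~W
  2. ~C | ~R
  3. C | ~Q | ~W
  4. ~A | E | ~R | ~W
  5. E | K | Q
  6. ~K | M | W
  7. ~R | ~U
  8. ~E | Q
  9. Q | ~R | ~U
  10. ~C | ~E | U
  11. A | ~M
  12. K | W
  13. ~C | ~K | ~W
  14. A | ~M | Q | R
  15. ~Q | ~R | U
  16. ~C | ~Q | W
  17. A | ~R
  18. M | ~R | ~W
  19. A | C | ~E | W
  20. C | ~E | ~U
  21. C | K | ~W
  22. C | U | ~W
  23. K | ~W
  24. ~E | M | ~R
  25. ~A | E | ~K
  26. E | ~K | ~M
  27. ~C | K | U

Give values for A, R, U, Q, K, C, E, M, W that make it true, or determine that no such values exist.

Set A = False.
  then (A | ~M) forces M = False.
  then (A | ~R) forces R = False.
Set U = True.
Set Q = False.
  then (~E | Q) forces E = False.
  then (E | K | Q) forces K = True.
  then (~K | M | W) forces W = True.
  then (~C | ~K | ~W) forces C = False.
All clauses satisfied.

A=F; R=F; U=T; Q=F; K=T; C=F; E=F; M=F; W=T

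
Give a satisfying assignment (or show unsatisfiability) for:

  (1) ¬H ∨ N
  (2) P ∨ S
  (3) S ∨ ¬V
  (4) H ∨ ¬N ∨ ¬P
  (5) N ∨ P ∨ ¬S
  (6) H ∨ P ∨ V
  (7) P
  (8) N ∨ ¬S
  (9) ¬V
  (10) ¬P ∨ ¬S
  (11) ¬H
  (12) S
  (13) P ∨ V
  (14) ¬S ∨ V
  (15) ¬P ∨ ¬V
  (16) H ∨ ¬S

Case S = True:
  (P) forces P = True.
  Clause (¬P ∨ ¬S) is falsified — contradiction.
Case S = False:
  Clause (S) is falsified — contradiction.
Both cases fail, so the formula is unsatisfiable.

Unsatisfiable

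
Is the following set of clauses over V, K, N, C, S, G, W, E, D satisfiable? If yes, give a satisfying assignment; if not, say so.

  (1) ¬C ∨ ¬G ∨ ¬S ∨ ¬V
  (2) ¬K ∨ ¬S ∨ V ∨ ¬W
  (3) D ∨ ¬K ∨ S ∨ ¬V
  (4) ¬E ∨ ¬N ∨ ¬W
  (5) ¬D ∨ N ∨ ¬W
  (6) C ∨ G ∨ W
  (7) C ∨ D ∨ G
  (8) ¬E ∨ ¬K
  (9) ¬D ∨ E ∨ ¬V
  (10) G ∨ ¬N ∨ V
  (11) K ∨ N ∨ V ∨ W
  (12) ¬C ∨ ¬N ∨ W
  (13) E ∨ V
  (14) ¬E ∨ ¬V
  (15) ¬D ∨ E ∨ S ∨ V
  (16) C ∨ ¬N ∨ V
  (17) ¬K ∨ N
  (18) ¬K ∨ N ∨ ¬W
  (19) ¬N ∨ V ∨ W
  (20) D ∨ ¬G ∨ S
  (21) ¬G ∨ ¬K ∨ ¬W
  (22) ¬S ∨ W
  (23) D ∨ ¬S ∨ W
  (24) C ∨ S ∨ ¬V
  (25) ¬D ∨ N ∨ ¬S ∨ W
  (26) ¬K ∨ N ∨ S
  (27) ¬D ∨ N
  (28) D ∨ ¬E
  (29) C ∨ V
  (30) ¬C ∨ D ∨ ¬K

V = True, K = False, N = True, C = True, S = True, G = False, W = True, E = False, D = False

Set V = True.
  then (¬E ∨ ¬V) forces E = False.
  then (¬D ∨ E ∨ ¬V) forces D = False.
Set K = False.
Set N = True.
Set C = True.
  then (¬C ∨ ¬N ∨ W) forces W = True.
Set S = True.
  then (¬C ∨ ¬G ∨ ¬S ∨ ¬V) forces G = False.
All clauses satisfied.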